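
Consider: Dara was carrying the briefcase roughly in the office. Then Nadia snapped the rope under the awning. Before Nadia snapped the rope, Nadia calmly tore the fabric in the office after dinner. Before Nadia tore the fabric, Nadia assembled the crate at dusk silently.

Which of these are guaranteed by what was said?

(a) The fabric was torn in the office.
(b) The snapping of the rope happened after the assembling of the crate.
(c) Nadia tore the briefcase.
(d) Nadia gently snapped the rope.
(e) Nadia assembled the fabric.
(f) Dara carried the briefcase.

(a) Entailed — this follows by dropping conjuncts from the tearing event's description.
(b) Entailed — the narrative places the assembling before the snapping.
(c) Not entailed — Nadia tore the fabric, not the briefcase; the briefcase belongs to the carrying event.
(d) Not entailed — 'gently' adds information not in the original event.
(e) Not entailed — Nadia assembled the crate, not the fabric; the fabric belongs to the tearing event.
(f) Entailed — 'carry' is an activity; 'was carrying' entails that some carrying happened, so 'carried' holds.

(a), (b), (f)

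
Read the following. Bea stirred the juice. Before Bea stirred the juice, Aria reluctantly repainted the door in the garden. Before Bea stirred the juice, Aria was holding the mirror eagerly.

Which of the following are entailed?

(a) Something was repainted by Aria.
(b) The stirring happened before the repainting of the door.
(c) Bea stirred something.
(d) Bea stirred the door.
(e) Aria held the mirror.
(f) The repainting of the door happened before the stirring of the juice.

(a) Entailed — dropping 'reluctantly', 'in the garden' and generalizing the patient leaves a sub-description the original still satisfies.
(b) Not entailed — the narrative places the repainting before the stirring, not after.
(c) Entailed — every conjunct here is already in the original stirring event.
(d) Not entailed — Bea stirred the juice, not the door; the door belongs to the repainting event.
(e) Entailed — 'hold' is an activity; 'was holding' entails that some holding happened, so 'held' holds.
(f) Entailed — the narrative places the repainting before the stirring.

(a), (c), (e), (f)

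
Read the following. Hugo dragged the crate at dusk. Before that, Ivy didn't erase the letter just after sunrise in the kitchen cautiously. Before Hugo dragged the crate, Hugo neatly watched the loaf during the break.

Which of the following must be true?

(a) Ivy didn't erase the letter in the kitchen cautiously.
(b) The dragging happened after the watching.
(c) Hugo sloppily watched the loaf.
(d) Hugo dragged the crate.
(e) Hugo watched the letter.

(a) Not entailed — dropping 'just after sunrise' under negation is not valid — the original leaves open that Ivy erased the letter some other way.
(b) Entailed — the narrative places the watching before the dragging.
(c) Not entailed — 'sloppily' adds a manner not in (and inconsistent with) the original.
(d) Entailed — every conjunct here is already in the original dragging event.
(e) Not entailed — Hugo watched the loaf, not the letter; the letter belongs to the erasing event.

(b), (d)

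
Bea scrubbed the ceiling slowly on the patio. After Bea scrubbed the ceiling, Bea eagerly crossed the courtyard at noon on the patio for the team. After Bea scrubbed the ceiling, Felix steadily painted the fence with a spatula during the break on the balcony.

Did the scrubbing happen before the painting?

The narrative orders the scrubbing before the painting.

yes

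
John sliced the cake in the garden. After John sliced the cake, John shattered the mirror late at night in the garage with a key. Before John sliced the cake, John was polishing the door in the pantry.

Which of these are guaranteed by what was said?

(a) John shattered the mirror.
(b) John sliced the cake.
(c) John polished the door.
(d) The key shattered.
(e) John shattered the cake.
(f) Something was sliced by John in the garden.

(a), (b), (c), (f)

(a) Entailed — every conjunct here is already in the original shattering event.
(b) Entailed — dropping 'in the garden' leaves a sub-description the original still satisfies.
(c) Entailed — 'polish' is an activity; 'was polishing' entails that some polishing happened, so 'polished' holds.
(d) Not entailed — the mirror is what shattered, not the key.
(e) Not entailed — John shattered the mirror, not the cake; the cake belongs to the slicing event.
(f) Entailed — this follows by dropping conjuncts from the slicing event's description.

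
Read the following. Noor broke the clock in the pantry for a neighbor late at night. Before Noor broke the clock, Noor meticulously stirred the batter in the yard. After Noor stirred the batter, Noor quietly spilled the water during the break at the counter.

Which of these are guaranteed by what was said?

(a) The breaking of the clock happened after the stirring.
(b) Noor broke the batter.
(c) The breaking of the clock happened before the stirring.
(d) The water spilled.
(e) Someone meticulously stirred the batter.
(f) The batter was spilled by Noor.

(a), (d), (e)

(a) Entailed — the narrative places the stirring before the breaking.
(b) Not entailed — Noor broke the clock, not the batter; the batter belongs to the stirring event.
(c) Not entailed — the narrative places the stirring before the breaking, not after.
(d) Entailed — 'Noor spilled the water' is causative; it entails the inchoative 'the water spilled'.
(e) Entailed — this follows by dropping conjuncts from the stirring event's description.
(f) Not entailed — Noor spilled the water, not the batter; the batter belongs to the stirring event.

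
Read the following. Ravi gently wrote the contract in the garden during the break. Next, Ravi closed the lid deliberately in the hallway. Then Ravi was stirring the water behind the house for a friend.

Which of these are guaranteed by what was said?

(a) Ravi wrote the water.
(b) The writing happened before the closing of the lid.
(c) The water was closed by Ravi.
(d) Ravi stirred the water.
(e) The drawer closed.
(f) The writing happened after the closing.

(a) Not entailed — Ravi wrote the contract, not the water; the water belongs to the stirring event.
(b) Entailed — the narrative places the writing before the closing.
(c) Not entailed — Ravi closed the lid, not the water; the water belongs to the stirring event.
(d) Entailed — 'stir' is an activity; 'was stirring' entails that some stirring happened, so 'stirred' holds.
(e) Not entailed — the lid is what closed, not the drawer.
(f) Not entailed — the narrative places the writing before the closing, not after.

(b), (d)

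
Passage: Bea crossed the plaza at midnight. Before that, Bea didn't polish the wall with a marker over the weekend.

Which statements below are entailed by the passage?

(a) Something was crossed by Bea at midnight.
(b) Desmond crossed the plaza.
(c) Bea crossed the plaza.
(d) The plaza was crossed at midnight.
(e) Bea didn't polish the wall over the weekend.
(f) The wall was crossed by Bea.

(a) Entailed — every conjunct here is already in the original crossing event.
(b) Not entailed — the passage has Bea crossing the plaza, not Desmond.
(c) Entailed — dropping 'at midnight' leaves a sub-description the original still satisfies.
(d) Entailed — every conjunct here is already in the original crossing event.
(e) Not entailed — dropping 'with a marker' under negation is not valid — the original leaves open that Bea polished the wall some other way.
(f) Not entailed — Bea crossed the plaza, not the wall; the wall belongs to the polishing event.

(a), (c), (d)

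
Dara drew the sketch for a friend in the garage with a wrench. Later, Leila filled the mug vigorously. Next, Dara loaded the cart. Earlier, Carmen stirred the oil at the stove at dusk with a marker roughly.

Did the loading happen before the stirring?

no

The narrative orders the stirring before the loading.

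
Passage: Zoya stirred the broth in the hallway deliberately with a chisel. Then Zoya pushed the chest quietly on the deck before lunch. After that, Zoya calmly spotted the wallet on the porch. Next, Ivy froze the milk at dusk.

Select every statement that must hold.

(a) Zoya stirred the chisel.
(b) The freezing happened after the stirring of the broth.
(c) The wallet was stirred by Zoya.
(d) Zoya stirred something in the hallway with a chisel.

(a) Not entailed — the chisel is the instrument, not what was stirred.
(b) Entailed — the narrative places the stirring before the freezing.
(c) Not entailed — Zoya stirred the broth, not the wallet; the wallet belongs to the spotting event.
(d) Entailed — this follows by dropping conjuncts from the stirring event's description.

(b), (d)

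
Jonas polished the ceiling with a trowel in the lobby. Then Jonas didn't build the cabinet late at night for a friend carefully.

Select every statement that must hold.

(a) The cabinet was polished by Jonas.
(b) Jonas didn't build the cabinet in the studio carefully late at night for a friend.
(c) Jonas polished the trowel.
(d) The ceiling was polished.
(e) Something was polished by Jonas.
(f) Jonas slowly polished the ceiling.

(a) Not entailed — Jonas polished the ceiling, not the cabinet; the cabinet belongs to the building event.
(b) Entailed — under negation, adding a further restriction is entailed: if no such building event occurred, none occurred in the studio either.
(c) Not entailed — the trowel is the instrument, not what was polished.
(d) Entailed — every conjunct here is already in the original polishing event.
(e) Entailed — this follows by dropping conjuncts from the polishing event's description.
(f) Not entailed — 'slowly' adds information not in the original event.

(b), (d), (e)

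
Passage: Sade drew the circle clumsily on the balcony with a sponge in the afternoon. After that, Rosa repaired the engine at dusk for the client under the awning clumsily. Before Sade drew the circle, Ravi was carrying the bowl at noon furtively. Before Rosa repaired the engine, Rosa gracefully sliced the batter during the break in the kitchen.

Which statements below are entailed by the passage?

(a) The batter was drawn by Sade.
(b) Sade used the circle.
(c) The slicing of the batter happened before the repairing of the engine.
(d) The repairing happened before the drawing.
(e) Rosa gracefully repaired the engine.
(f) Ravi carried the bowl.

(c), (f)

(a) Not entailed — Sade drew the circle, not the batter; the batter belongs to the slicing event.
(b) Not entailed — the circle is the patient, not an instrument — Sade used a sponge.
(c) Entailed — the narrative places the slicing before the repairing.
(d) Not entailed — the narrative places the drawing before the repairing, not after.
(e) Not entailed — 'gracefully' adds a manner not in (and inconsistent with) the original.
(f) Entailed — 'carry' is an activity; 'was carrying' entails that some carrying happened, so 'carried' holds.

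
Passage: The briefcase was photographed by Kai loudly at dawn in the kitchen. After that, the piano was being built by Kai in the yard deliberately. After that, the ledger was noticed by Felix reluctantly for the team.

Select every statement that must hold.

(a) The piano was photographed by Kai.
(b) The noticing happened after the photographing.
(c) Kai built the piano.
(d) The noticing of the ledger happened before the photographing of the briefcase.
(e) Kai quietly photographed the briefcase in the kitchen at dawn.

(b)

(a) Not entailed — Kai photographed the briefcase, not the piano; the piano belongs to the building event.
(b) Entailed — the narrative places the photographing before the noticing.
(c) Not entailed — 'was building' is progressive on an accomplishment; it does not entail the completed 'built'.
(d) Not entailed — the narrative places the photographing before the noticing, not after.
(e) Not entailed — 'quietly' adds a manner not in (and inconsistent with) the original.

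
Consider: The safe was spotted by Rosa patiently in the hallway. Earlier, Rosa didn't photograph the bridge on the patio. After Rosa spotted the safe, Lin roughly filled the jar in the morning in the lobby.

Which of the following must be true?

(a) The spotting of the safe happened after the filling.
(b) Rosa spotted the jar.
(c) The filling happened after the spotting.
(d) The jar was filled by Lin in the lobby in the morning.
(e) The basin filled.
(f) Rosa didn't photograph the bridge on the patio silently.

(a) Not entailed — the narrative places the spotting before the filling, not after.
(b) Not entailed — Rosa spotted the safe, not the jar; the jar belongs to the filling event.
(c) Entailed — the narrative places the spotting before the filling.
(d) Entailed — every conjunct here is already in the original filling event.
(e) Not entailed — the jar is what filled, not the basin.
(f) Entailed — under negation, adding a further restriction is entailed: if no such photographing event occurred, none occurred silently either.

(c), (d), (f)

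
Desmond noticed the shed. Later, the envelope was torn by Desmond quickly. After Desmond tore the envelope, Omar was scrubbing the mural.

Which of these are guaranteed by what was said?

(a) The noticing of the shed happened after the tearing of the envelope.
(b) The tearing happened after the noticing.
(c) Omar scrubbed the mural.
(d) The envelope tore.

(b), (c), (d)

(a) Not entailed — the narrative places the noticing before the tearing, not after.
(b) Entailed — the narrative places the noticing before the tearing.
(c) Entailed — 'scrub' is an activity; 'was scrubbing' entails that some scrubbing happened, so 'scrubbed' holds.
(d) Entailed — 'Desmond tore the envelope' is causative; it entails the inchoative 'the envelope tore'.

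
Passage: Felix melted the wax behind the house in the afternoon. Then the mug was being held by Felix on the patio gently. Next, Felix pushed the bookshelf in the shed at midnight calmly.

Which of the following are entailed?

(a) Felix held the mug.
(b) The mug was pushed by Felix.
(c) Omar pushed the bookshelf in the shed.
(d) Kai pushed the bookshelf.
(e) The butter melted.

(a)

(a) Entailed — 'hold' is an activity; 'was holding' entails that some holding happened, so 'held' holds.
(b) Not entailed — Felix pushed the bookshelf, not the mug; the mug belongs to the holding event.
(c) Not entailed — the passage has Felix pushing the bookshelf, not Omar.
(d) Not entailed — the passage has Felix pushing the bookshelf, not Kai.
(e) Not entailed — the wax is what melted, not the butter.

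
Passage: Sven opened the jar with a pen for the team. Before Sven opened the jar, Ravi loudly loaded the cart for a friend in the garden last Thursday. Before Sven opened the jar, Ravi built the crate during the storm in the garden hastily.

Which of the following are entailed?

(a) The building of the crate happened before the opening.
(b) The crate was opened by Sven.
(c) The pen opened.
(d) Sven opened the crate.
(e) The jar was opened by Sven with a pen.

(a), (e)

(a) Entailed — the narrative places the building before the opening.
(b) Not entailed — Sven opened the jar, not the crate; the crate belongs to the building event.
(c) Not entailed — the jar is what opened, not the pen.
(d) Not entailed — Sven opened the jar, not the crate; the crate belongs to the building event.
(e) Entailed — dropping 'for the team' leaves a sub-description the original still satisfies.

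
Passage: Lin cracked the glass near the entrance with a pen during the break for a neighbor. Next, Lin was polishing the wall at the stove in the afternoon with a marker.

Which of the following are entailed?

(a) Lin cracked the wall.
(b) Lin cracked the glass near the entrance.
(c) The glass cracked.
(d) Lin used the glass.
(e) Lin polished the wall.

(b), (c), (e)

(a) Not entailed — Lin cracked the glass, not the wall; the wall belongs to the polishing event.
(b) Entailed — dropping 'for a neighbor', 'during the break', 'with a pen' leaves a sub-description the original still satisfies.
(c) Entailed — 'Lin cracked the glass' is causative; it entails the inchoative 'the glass cracked'.
(d) Not entailed — the glass is the patient, not an instrument — Lin used a pen.
(e) Entailed — 'polish' is an activity; 'was polishing' entails that some polishing happened, so 'polished' holds.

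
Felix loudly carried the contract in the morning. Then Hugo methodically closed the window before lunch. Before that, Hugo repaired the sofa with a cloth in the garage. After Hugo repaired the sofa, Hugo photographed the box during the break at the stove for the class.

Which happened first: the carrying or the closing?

The connectives place the carrying before the closing.

the carrying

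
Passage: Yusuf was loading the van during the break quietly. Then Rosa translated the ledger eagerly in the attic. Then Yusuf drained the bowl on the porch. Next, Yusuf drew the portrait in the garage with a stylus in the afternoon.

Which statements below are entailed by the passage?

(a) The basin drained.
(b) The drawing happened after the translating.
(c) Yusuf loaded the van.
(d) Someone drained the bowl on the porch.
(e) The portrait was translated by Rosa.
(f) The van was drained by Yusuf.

(a) Not entailed — the bowl is what drained, not the basin.
(b) Entailed — the narrative places the translating before the drawing.
(c) Not entailed — 'was loading' is progressive on an accomplishment; it does not entail the completed 'loaded'.
(d) Entailed — every conjunct here is already in the original draining event.
(e) Not entailed — Rosa translated the ledger, not the portrait; the portrait belongs to the drawing event.
(f) Not entailed — Yusuf drained the bowl, not the van; the van belongs to the loading event.

(b), (d)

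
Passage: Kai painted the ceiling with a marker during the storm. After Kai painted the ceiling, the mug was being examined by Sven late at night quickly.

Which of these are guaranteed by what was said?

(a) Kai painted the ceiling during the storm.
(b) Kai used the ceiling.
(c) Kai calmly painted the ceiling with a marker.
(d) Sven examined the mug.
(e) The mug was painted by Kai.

(a) Entailed — this follows by dropping conjuncts from the painting event's description.
(b) Not entailed — the ceiling is the patient, not an instrument — Kai used a marker.
(c) Not entailed — 'calmly' adds information not in the original event.
(d) Entailed — 'examine' is an activity; 'was examining' entails that some examining happened, so 'examined' holds.
(e) Not entailed — Kai painted the ceiling, not the mug; the mug belongs to the examining event.

(a), (d)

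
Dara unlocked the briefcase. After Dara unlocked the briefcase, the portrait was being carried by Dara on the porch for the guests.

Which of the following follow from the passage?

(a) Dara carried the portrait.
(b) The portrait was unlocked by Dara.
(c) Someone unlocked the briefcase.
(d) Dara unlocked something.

(a) Entailed — 'carry' is an activity; 'was carrying' entails that some carrying happened, so 'carried' holds.
(b) Not entailed — Dara unlocked the briefcase, not the portrait; the portrait belongs to the carrying event.
(c) Entailed — every conjunct here is already in the original unlocking event.
(d) Entailed — generalizing the patient leaves a sub-description the original still satisfies.

(a), (c), (d)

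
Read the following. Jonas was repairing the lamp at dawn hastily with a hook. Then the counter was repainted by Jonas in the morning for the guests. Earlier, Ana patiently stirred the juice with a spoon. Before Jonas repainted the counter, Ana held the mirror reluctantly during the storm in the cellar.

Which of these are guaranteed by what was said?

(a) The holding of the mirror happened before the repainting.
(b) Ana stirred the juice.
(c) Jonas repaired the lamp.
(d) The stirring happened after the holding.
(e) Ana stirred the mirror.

(a) Entailed — the narrative places the holding before the repainting.
(b) Entailed — every conjunct here is already in the original stirring event.
(c) Not entailed — 'was repairing' is progressive on an accomplishment; it does not entail the completed 'repaired'.
(d) Not entailed — the narrative doesn't order the holding relative to the stirring.
(e) Not entailed — Ana stirred the juice, not the mirror; the mirror belongs to the holding event.

(a), (b)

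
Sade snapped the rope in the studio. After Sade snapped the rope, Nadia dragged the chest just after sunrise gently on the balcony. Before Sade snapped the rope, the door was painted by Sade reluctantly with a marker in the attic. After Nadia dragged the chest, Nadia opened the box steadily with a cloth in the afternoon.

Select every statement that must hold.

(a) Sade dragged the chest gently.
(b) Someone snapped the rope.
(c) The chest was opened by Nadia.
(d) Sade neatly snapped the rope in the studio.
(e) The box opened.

(a) Not entailed — the passage has Nadia dragging the chest, not Sade.
(b) Entailed — the original entails any weakening of itself; this just drops 'in the studio' and generalizes the agent.
(c) Not entailed — Nadia opened the box, not the chest; the chest belongs to the dragging event.
(d) Not entailed — 'neatly' adds information not in the original event.
(e) Entailed — 'Nadia opened the box' is causative; it entails the inchoative 'the box opened'.

(b), (e)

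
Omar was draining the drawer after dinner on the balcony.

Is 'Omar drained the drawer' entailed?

'was draining' is progressive; for an accomplishment like 'drain the drawer', it doesn't entail completion.

no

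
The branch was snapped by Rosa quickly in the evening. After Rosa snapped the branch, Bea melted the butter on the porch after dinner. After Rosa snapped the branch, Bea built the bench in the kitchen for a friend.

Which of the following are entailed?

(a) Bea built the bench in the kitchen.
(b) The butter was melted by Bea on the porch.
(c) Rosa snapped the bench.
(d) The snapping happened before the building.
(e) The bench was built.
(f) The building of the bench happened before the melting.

(a), (b), (d), (e)

(a) Entailed — every conjunct here is already in the original building event.
(b) Entailed — every conjunct here is already in the original melting event.
(c) Not entailed — Rosa snapped the branch, not the bench; the bench belongs to the building event.
(d) Entailed — the narrative places the snapping before the building.
(e) Entailed — dropping 'in the kitchen', 'for a friend' and generalizing the agent leaves a sub-description the original still satisfies.
(f) Not entailed — the narrative doesn't order the building relative to the melting.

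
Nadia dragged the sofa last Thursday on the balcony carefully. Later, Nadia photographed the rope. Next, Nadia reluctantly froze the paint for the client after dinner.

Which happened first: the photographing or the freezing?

The connectives place the photographing before the freezing.

the photographing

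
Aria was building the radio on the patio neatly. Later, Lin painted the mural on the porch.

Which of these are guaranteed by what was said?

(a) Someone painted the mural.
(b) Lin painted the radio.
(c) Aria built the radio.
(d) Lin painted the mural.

(a), (d)

(a) Entailed — every conjunct here is already in the original painting event.
(b) Not entailed — Lin painted the mural, not the radio; the radio belongs to the building event.
(c) Not entailed — 'was building' is progressive on an accomplishment; it does not entail the completed 'built'.
(d) Entailed — dropping 'on the porch' leaves a sub-description the original still satisfies.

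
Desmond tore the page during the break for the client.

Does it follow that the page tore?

'Desmond tore the page' is the causative; it entails the inchoative 'the page tore'.

yes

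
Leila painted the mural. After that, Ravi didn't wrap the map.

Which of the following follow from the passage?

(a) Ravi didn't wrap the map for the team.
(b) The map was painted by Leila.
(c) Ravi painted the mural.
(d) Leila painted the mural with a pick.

(a)

(a) Entailed — under negation, adding a further restriction is entailed: if no such wrapping event occurred, none occurred for the team either.
(b) Not entailed — Leila painted the mural, not the map; the map belongs to the wrapping event.
(c) Not entailed — the passage has Leila painting the mural, not Ravi.
(d) Not entailed — 'with a pick' adds information not in the original event.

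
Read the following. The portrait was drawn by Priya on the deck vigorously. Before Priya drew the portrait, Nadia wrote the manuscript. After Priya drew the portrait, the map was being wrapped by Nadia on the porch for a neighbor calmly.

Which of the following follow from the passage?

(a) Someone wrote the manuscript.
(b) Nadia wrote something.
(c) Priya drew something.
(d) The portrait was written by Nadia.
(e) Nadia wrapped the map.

(a) Entailed — this follows by dropping conjuncts from the writing event's description.
(b) Entailed — this follows by dropping conjuncts from the writing event's description.
(c) Entailed — this follows by dropping conjuncts from the drawing event's description.
(d) Not entailed — Nadia wrote the manuscript, not the portrait; the portrait belongs to the drawing event.
(e) Not entailed — 'was wrapping' is progressive on an accomplishment; it does not entail the completed 'wrapped'.

(a), (b), (c)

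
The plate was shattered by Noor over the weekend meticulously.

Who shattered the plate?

'Noor' marks the agent of the shattering event.

Noor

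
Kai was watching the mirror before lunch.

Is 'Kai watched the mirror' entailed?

yes

'watch' is atelic; if Kai was watching the mirror, then Kai watched the mirror (for some time).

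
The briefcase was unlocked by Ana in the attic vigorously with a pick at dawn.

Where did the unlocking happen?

in the attic

'in the attic' marks the location of the unlocking event.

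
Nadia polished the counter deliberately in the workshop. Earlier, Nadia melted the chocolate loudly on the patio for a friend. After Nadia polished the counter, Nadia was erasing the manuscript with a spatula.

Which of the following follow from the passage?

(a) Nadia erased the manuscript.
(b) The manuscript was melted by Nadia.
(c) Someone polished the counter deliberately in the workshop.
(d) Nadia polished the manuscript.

(c)

(a) Not entailed — 'was erasing' is progressive on an accomplishment; it does not entail the completed 'erased'.
(b) Not entailed — Nadia melted the chocolate, not the manuscript; the manuscript belongs to the erasing event.
(c) Entailed — the original entails any weakening of itself; this just generalizes the agent.
(d) Not entailed — Nadia polished the counter, not the manuscript; the manuscript belongs to the erasing event.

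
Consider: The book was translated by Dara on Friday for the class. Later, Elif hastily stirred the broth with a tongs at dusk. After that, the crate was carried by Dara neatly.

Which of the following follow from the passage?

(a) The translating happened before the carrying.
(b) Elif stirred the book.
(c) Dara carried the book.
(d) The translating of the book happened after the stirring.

(a) Entailed — the narrative places the translating before the carrying.
(b) Not entailed — Elif stirred the broth, not the book; the book belongs to the translating event.
(c) Not entailed — Dara carried the crate, not the book; the book belongs to the translating event.
(d) Not entailed — the narrative places the translating before the stirring, not after.

(a)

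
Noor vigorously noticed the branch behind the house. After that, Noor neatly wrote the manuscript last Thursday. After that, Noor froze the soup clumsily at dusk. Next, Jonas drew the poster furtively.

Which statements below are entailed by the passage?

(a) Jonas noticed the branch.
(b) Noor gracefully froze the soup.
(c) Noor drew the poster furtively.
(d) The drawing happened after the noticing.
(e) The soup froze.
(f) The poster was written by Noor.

(d), (e)

(a) Not entailed — the passage has Noor noticing the branch, not Jonas.
(b) Not entailed — 'gracefully' adds a manner not in (and inconsistent with) the original.
(c) Not entailed — the passage has Jonas drawing the poster, not Noor.
(d) Entailed — the narrative places the noticing before the drawing.
(e) Entailed — 'Noor froze the soup' is causative; it entails the inchoative 'the soup froze'.
(f) Not entailed — Noor wrote the manuscript, not the poster; the poster belongs to the drawing event.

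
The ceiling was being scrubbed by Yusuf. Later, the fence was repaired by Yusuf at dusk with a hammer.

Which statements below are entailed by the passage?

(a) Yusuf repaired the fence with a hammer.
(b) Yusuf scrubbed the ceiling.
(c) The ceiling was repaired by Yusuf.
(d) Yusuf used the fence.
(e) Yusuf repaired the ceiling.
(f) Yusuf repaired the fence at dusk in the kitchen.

(a), (b)

(a) Entailed — every conjunct here is already in the original repairing event.
(b) Entailed — 'scrub' is an activity; 'was scrubbing' entails that some scrubbing happened, so 'scrubbed' holds.
(c) Not entailed — Yusuf repaired the fence, not the ceiling; the ceiling belongs to the scrubbing event.
(d) Not entailed — the fence is the patient, not an instrument — Yusuf used a hammer.
(e) Not entailed — Yusuf repaired the fence, not the ceiling; the ceiling belongs to the scrubbing event.
(f) Not entailed — 'in the kitchen' adds information not in the original event.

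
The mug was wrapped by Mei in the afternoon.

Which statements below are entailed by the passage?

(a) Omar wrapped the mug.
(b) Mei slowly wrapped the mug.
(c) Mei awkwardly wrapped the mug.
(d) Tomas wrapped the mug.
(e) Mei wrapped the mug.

(e)

(a) Not entailed — the passage has Mei wrapping the mug, not Omar.
(b) Not entailed — 'slowly' adds information not in the original event.
(c) Not entailed — 'awkwardly' adds information not in the original event.
(d) Not entailed — the passage has Mei wrapping the mug, not Tomas.
(e) Entailed — dropping 'in the afternoon' leaves a sub-description the original still satisfies.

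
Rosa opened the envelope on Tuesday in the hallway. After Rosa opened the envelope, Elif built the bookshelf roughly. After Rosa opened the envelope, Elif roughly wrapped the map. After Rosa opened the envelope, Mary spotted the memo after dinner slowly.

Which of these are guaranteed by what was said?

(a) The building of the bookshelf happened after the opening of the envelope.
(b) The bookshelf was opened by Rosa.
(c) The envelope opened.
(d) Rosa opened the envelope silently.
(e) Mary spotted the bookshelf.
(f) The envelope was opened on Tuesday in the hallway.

(a), (c), (f)

(a) Entailed — the narrative places the opening before the building.
(b) Not entailed — Rosa opened the envelope, not the bookshelf; the bookshelf belongs to the building event.
(c) Entailed — 'Rosa opened the envelope' is causative; it entails the inchoative 'the envelope opened'.
(d) Not entailed — 'silently' adds information not in the original event.
(e) Not entailed — Mary spotted the memo, not the bookshelf; the bookshelf belongs to the building event.
(f) Entailed — generalizing the agent leaves a sub-description the original still satisfies.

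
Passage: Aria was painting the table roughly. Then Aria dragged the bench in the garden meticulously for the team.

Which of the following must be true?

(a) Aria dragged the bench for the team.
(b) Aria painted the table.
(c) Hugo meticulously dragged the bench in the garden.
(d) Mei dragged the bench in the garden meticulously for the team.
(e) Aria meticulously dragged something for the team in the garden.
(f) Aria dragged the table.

(a) Entailed — every conjunct here is already in the original dragging event.
(b) Not entailed — 'was painting' is progressive on an accomplishment; it does not entail the completed 'painted'.
(c) Not entailed — the passage has Aria dragging the bench, not Hugo.
(d) Not entailed — the passage has Aria dragging the bench, not Mei.
(e) Entailed — every conjunct here is already in the original dragging event.
(f) Not entailed — Aria dragged the bench, not the table; the table belongs to the painting event.

(a), (e)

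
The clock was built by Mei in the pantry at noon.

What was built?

the clock

'the clock' marks the patient of the building event.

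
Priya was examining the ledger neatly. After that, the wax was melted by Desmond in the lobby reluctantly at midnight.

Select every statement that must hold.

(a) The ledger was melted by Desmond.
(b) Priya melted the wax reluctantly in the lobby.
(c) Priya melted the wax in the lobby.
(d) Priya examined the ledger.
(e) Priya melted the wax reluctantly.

(a) Not entailed — Desmond melted the wax, not the ledger; the ledger belongs to the examining event.
(b) Not entailed — the passage has Desmond melting the wax, not Priya.
(c) Not entailed — the passage has Desmond melting the wax, not Priya.
(d) Entailed — 'examine' is an activity; 'was examining' entails that some examining happened, so 'examined' holds.
(e) Not entailed — the passage has Desmond melting the wax, not Priya.

(d)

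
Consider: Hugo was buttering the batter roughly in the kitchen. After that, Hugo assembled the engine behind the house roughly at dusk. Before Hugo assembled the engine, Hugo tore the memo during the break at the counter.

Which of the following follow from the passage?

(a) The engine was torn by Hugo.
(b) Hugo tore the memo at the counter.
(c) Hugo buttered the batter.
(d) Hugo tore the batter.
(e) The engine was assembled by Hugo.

(b), (e)

(a) Not entailed — Hugo tore the memo, not the engine; the engine belongs to the assembling event.
(b) Entailed — dropping 'during the break' leaves a sub-description the original still satisfies.
(c) Not entailed — 'was buttering' is progressive on an accomplishment; it does not entail the completed 'buttered'.
(d) Not entailed — Hugo tore the memo, not the batter; the batter belongs to the buttering event.
(e) Entailed — this follows by dropping conjuncts from the assembling event's description.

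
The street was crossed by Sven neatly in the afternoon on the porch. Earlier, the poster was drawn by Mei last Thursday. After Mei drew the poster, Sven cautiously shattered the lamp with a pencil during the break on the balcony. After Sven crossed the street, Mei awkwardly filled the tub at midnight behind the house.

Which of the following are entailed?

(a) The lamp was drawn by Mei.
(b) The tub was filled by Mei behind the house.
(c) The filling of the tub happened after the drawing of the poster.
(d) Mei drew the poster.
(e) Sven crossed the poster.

(b), (c), (d)

(a) Not entailed — Mei drew the poster, not the lamp; the lamp belongs to the shattering event.
(b) Entailed — this follows by dropping conjuncts from the filling event's description.
(c) Entailed — the narrative places the drawing before the filling.
(d) Entailed — every conjunct here is already in the original drawing event.
(e) Not entailed — Sven crossed the street, not the poster; the poster belongs to the drawing event.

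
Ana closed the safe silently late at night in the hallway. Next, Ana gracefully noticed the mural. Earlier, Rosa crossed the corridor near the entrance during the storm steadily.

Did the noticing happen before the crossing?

no

The narrative orders the crossing before the noticing.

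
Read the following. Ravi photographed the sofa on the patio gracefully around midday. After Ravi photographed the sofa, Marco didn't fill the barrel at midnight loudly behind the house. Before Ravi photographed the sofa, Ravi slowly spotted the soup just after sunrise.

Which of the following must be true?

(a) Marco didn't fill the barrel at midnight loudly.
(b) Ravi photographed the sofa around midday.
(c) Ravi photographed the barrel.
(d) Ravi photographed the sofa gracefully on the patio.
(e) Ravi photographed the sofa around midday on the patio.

(a) Not entailed — dropping 'behind the house' under negation is not valid — the original leaves open that Marco filled the barrel some other way.
(b) Entailed — every conjunct here is already in the original photographing event.
(c) Not entailed — Ravi photographed the sofa, not the barrel; the barrel belongs to the filling event.
(d) Entailed — the original entails any weakening of itself; this just drops 'around midday'.
(e) Entailed — the original entails any weakening of itself; this just drops 'gracefully'.

(b), (d), (e)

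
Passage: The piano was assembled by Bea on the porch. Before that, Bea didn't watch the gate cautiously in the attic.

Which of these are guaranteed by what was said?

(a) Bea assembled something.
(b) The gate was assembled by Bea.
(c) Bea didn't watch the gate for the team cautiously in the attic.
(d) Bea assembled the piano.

(a), (c), (d)

(a) Entailed — the original entails any weakening of itself; this just drops 'on the porch' and generalizes the patient.
(b) Not entailed — Bea assembled the piano, not the gate; the gate belongs to the watching event.
(c) Entailed — under negation, adding a further restriction is entailed: if no such watching event occurred, none occurred for the team either.
(d) Entailed — this follows by dropping conjuncts from the assembling event's description.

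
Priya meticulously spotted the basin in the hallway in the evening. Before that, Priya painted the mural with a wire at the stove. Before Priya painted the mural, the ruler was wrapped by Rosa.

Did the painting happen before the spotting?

yes

The narrative orders the painting before the spotting.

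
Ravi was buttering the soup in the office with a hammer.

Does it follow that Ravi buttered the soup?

'was buttering' is progressive; for an accomplishment like 'butter the soup', it doesn't entail completion.

no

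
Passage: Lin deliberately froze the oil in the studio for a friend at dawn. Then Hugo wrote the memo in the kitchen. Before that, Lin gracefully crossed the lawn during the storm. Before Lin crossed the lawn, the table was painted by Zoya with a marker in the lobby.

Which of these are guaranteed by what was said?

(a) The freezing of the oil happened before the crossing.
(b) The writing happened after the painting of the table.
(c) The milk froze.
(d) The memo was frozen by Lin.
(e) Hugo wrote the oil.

(a) Not entailed — the narrative doesn't order the freezing relative to the crossing.
(b) Entailed — the narrative places the painting before the writing.
(c) Not entailed — the oil is what froze, not the milk.
(d) Not entailed — Lin froze the oil, not the memo; the memo belongs to the writing event.
(e) Not entailed — Hugo wrote the memo, not the oil; the oil belongs to the freezing event.

(b)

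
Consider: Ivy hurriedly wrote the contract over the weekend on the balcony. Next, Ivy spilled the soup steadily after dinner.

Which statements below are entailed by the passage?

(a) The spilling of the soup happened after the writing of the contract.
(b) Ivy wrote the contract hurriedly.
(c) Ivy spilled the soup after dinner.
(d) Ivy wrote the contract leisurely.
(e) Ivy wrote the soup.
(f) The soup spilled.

(a), (b), (c), (f)

(a) Entailed — the narrative places the writing before the spilling.
(b) Entailed — dropping 'over the weekend', 'on the balcony' leaves a sub-description the original still satisfies.
(c) Entailed — every conjunct here is already in the original spilling event.
(d) Not entailed — 'leisurely' adds a manner not in (and inconsistent with) the original.
(e) Not entailed — Ivy wrote the contract, not the soup; the soup belongs to the spilling event.
(f) Entailed — 'Ivy spilled the soup' is causative; it entails the inchoative 'the soup spilled'.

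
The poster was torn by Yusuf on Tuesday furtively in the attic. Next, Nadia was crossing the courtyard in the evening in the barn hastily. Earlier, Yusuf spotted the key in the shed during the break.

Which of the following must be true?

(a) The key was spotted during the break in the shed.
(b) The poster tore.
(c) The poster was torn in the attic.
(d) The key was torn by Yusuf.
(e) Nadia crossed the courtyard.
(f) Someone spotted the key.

(a), (b), (c), (f)

(a) Entailed — the original entails any weakening of itself; this just generalizes the agent.
(b) Entailed — 'Yusuf tore the poster' is causative; it entails the inchoative 'the poster tore'.
(c) Entailed — dropping 'furtively', 'on Tuesday' and generalizing the agent leaves a sub-description the original still satisfies.
(d) Not entailed — Yusuf tore the poster, not the key; the key belongs to the spotting event.
(e) Not entailed — 'was crossing' is progressive on an accomplishment; it does not entail the completed 'crossed'.
(f) Entailed — this follows by dropping conjuncts from the spotting event's description.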